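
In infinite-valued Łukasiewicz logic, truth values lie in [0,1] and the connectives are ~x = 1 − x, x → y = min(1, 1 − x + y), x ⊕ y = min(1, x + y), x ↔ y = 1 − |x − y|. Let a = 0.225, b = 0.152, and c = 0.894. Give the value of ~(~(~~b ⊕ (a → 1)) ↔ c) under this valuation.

0.894

~b = 1 − 0.152 = 0.848
~~b = 1 − 0.848 = 0.152
a → 1 = min(1, 1 − 0.225 + 1.000) = min(1, 1.775) = 1.000
~~b ⊕ (a → 1) = min(1, 0.152 + 1.000) = min(1, 1.152) = 1.000
~(~~b ⊕ (a → 1)) = 1 − 1.000 = 0.000
~(~~b ⊕ (a → 1)) ↔ c = 1 − |0.000 − 0.894| = 1 − 0.894 = 0.106
~(~(~~b ⊕ (a → 1)) ↔ c) = 1 − 0.106 = 0.894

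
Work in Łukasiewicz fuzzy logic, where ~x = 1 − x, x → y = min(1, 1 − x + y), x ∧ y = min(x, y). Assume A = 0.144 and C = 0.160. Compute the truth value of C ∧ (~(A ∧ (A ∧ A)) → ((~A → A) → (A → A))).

0.160

A ∧ A = min(0.144, 0.144) = 0.144
A ∧ (A ∧ A) = min(0.144, 0.144) = 0.144
~(A ∧ (A ∧ A)) = 1 − 0.144 = 0.856
~A = 1 − 0.144 = 0.856
~A → A = min(1, 1 − 0.856 + 0.144) = min(1, 0.288) = 0.288
A → A = min(1, 1 − 0.144 + 0.144) = min(1, 1.000) = 1.000
(~A → A) → (A → A) = min(1, 1 − 0.288 + 1.000) = min(1, 1.712) = 1.000
~(A ∧ (A ∧ A)) → ((~A → A) → (A → A)) = min(1, 1 − 0.856 + 1.000) = min(1, 1.144) = 1.000
C ∧ (~(A ∧ (A ∧ A)) → ((~A → A) → (A → A))) = min(0.160, 1.000) = 0.160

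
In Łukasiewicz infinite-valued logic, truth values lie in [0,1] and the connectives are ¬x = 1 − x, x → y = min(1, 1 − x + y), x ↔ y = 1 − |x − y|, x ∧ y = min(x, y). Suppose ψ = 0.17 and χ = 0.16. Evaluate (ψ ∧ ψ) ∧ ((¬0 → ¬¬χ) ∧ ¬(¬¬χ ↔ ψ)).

0.01

ψ ∧ ψ = min(0.17, 0.17) = 0.17
¬0 = 1 − 0.00 = 1.00
¬χ = 1 − 0.16 = 0.84
¬¬χ = 1 − 0.84 = 0.16
¬0 → ¬¬χ = min(1, 1 − 1.00 + 0.16) = min(1, 0.16) = 0.16
¬¬χ ↔ ψ = 1 − |0.16 − 0.17| = 1 − 0.01 = 0.99
¬(¬¬χ ↔ ψ) = 1 − 0.99 = 0.01
(¬0 → ¬¬χ) ∧ ¬(¬¬χ ↔ ψ) = min(0.16, 0.01) = 0.01
(ψ ∧ ψ) ∧ ((¬0 → ¬¬χ) ∧ ¬(¬¬χ ↔ ψ)) = min(0.17, 0.01) = 0.01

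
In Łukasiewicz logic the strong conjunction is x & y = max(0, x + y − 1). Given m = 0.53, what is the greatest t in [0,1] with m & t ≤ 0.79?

1.00

The residuum of the Łukasiewicz t-norm gives the supremum: min(1, 1 − 0.53 + 0.79).
1 − 0.53 + 0.79 = 1.26, so t = min(1, 1.26) = 1.00.
Check: 0.53 & 1.00 = max(0, 0.53) = 0.53 ≤ 0.79.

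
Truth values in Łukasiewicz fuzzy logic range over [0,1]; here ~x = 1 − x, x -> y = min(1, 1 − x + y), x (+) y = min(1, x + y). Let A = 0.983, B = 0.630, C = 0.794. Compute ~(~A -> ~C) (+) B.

0.630

~A = 1 − 0.983 = 0.017
~C = 1 − 0.794 = 0.206
~A -> ~C = min(1, 1 − 0.017 + 0.206) = min(1, 1.189) = 1.000
~(~A -> ~C) = 1 − 1.000 = 0.000
~(~A -> ~C) (+) B = min(1, 0.000 + 0.630) = min(1, 0.630) = 0.630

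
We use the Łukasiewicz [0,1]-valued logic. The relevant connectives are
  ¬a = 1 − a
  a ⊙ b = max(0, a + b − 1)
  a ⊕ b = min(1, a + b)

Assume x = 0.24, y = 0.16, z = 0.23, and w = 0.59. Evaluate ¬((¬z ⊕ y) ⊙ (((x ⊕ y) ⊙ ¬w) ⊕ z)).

0.84

¬z = 1 − 0.23 = 0.77
¬z ⊕ y = min(1, 0.77 + 0.16) = min(1, 0.93) = 0.93
x ⊕ y = min(1, 0.24 + 0.16) = min(1, 0.40) = 0.40
¬w = 1 − 0.59 = 0.41
(x ⊕ y) ⊙ ¬w = max(0, 0.40 + 0.41 − 1) = max(0, -0.19) = 0.00
((x ⊕ y) ⊙ ¬w) ⊕ z = min(1, 0.00 + 0.23) = min(1, 0.23) = 0.23
(¬z ⊕ y) ⊙ (((x ⊕ y) ⊙ ¬w) ⊕ z) = max(0, 0.93 + 0.23 − 1) = max(0, 0.16) = 0.16
¬((¬z ⊕ y) ⊙ (((x ⊕ y) ⊙ ¬w) ⊕ z)) = 1 − 0.16 = 0.84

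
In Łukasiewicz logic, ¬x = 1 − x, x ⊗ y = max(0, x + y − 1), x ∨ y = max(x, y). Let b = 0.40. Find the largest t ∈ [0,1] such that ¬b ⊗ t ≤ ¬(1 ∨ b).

¬b = 1 − 0.40 = 0.60
So the left factor is ¬b = 0.60.
1 ∨ b = max(1.00, 0.40) = 1.00
¬(1 ∨ b) = 1 − 1.00 = 0.00
So the right-hand bound is ¬(1 ∨ b) = 0.00.
The residuum of the Łukasiewicz t-norm gives the supremum: min(1, 1 − 0.60 + 0.00).
1 − 0.60 + 0.00 = 0.40, so t = min(1, 0.40) = 0.40.
Check: 0.60 ⊗ 0.40 = max(0, 0.00) = 0.00 ≤ 0.00.

0.40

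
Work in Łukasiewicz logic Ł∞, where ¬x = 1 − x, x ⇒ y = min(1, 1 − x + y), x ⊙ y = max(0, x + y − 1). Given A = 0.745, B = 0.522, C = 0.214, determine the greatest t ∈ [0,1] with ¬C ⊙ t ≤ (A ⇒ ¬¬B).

0.991

¬C = 1 − 0.214 = 0.786
So the left factor is ¬C = 0.786.
¬B = 1 − 0.522 = 0.478
¬¬B = 1 − 0.478 = 0.522
A ⇒ ¬¬B = min(1, 1 − 0.745 + 0.522) = min(1, 0.777) = 0.777
So the right-hand bound is A ⇒ ¬¬B = 0.777.
The residuum of the Łukasiewicz t-norm gives the supremum: min(1, 1 − 0.786 + 0.777).
1 − 0.786 + 0.777 = 0.991, so t = min(1, 0.991) = 0.991.
Check: 0.786 ⊙ 0.991 = max(0, 0.777) = 0.777 ≤ 0.777.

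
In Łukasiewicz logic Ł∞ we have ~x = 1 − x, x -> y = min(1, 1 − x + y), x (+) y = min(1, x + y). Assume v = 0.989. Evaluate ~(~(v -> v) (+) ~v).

v -> v = min(1, 1 − 0.989 + 0.989) = min(1, 1.000) = 1.000
~(v -> v) = 1 − 1.000 = 0.000
~v = 1 − 0.989 = 0.011
~(v -> v) (+) ~v = min(1, 0.000 + 0.011) = min(1, 0.011) = 0.011
~(~(v -> v) (+) ~v) = 1 − 0.011 = 0.989

0.989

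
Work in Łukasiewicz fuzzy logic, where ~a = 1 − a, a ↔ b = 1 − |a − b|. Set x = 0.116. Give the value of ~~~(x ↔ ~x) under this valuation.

~x = 1 − 0.116 = 0.884
x ↔ ~x = 1 − |0.116 − 0.884| = 1 − 0.768 = 0.232
~(x ↔ ~x) = 1 − 0.232 = 0.768
~~(x ↔ ~x) = 1 − 0.768 = 0.232
~~~(x ↔ ~x) = 1 − 0.232 = 0.768

0.768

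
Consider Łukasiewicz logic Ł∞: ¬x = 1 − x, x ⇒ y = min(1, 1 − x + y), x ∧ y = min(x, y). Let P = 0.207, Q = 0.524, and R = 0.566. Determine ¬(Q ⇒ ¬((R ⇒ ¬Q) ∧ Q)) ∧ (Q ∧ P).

¬Q = 1 − 0.524 = 0.476
R ⇒ ¬Q = min(1, 1 − 0.566 + 0.476) = min(1, 0.910) = 0.910
(R ⇒ ¬Q) ∧ Q = min(0.910, 0.524) = 0.524
¬((R ⇒ ¬Q) ∧ Q) = 1 − 0.524 = 0.476
Q ⇒ ¬((R ⇒ ¬Q) ∧ Q) = min(1, 1 − 0.524 + 0.476) = min(1, 0.952) = 0.952
¬(Q ⇒ ¬((R ⇒ ¬Q) ∧ Q)) = 1 − 0.952 = 0.048
Q ∧ P = min(0.524, 0.207) = 0.207
¬(Q ⇒ ¬((R ⇒ ¬Q) ∧ Q)) ∧ (Q ∧ P) = min(0.048, 0.207) = 0.048

0.048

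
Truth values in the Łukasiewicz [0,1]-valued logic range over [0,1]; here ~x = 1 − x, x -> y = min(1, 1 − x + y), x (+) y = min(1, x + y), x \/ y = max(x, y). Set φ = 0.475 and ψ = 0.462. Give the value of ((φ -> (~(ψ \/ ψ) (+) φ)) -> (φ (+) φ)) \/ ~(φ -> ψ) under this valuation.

0.950

ψ \/ ψ = max(0.462, 0.462) = 0.462
~(ψ \/ ψ) = 1 − 0.462 = 0.538
~(ψ \/ ψ) (+) φ = min(1, 0.538 + 0.475) = min(1, 1.013) = 1.000
φ -> (~(ψ \/ ψ) (+) φ) = min(1, 1 − 0.475 + 1.000) = min(1, 1.525) = 1.000
φ (+) φ = min(1, 0.475 + 0.475) = min(1, 0.950) = 0.950
(φ -> (~(ψ \/ ψ) (+) φ)) -> (φ (+) φ) = min(1, 1 − 1.000 + 0.950) = min(1, 0.950) = 0.950
φ -> ψ = min(1, 1 − 0.475 + 0.462) = min(1, 0.987) = 0.987
~(φ -> ψ) = 1 − 0.987 = 0.013
((φ -> (~(ψ \/ ψ) (+) φ)) -> (φ (+) φ)) \/ ~(φ -> ψ) = max(0.950, 0.013) = 0.950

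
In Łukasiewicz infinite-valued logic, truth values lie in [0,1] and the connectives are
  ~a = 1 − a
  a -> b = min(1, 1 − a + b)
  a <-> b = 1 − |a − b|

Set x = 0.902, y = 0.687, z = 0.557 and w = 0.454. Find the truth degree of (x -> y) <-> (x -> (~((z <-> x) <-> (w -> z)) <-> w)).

0.796

x -> y = min(1, 1 − 0.902 + 0.687) = min(1, 0.785) = 0.785
z <-> x = 1 − |0.557 − 0.902| = 1 − 0.345 = 0.655
w -> z = min(1, 1 − 0.454 + 0.557) = min(1, 1.103) = 1.000
(z <-> x) <-> (w -> z) = 1 − |0.655 − 1.000| = 1 − 0.345 = 0.655
~((z <-> x) <-> (w -> z)) = 1 − 0.655 = 0.345
~((z <-> x) <-> (w -> z)) <-> w = 1 − |0.345 − 0.454| = 1 − 0.109 = 0.891
x -> (~((z <-> x) <-> (w -> z)) <-> w) = min(1, 1 − 0.902 + 0.891) = min(1, 0.989) = 0.989
(x -> y) <-> (x -> (~((z <-> x) <-> (w -> z)) <-> w)) = 1 − |0.785 − 0.989| = 1 − 0.204 = 0.796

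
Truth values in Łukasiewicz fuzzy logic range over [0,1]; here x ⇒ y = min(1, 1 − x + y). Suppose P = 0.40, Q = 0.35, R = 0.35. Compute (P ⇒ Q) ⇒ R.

0.40

P ⇒ Q = min(1, 1 − 0.40 + 0.35) = min(1, 0.95) = 0.95
(P ⇒ Q) ⇒ R = min(1, 1 − 0.95 + 0.35) = min(1, 0.40) = 0.40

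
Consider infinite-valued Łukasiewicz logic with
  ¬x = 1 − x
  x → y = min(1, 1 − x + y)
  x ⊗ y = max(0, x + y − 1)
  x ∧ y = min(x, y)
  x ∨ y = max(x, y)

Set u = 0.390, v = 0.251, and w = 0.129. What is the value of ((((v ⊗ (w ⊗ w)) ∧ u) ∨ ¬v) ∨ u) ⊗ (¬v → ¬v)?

w ⊗ w = max(0, 0.129 + 0.129 − 1) = max(0, -0.742) = 0.000
v ⊗ (w ⊗ w) = max(0, 0.251 + 0.000 − 1) = max(0, -0.749) = 0.000
(v ⊗ (w ⊗ w)) ∧ u = min(0.000, 0.390) = 0.000
¬v = 1 − 0.251 = 0.749
((v ⊗ (w ⊗ w)) ∧ u) ∨ ¬v = max(0.000, 0.749) = 0.749
(((v ⊗ (w ⊗ w)) ∧ u) ∨ ¬v) ∨ u = max(0.749, 0.390) = 0.749
¬v → ¬v = min(1, 1 − 0.749 + 0.749) = min(1, 1.000) = 1.000
((((v ⊗ (w ⊗ w)) ∧ u) ∨ ¬v) ∨ u) ⊗ (¬v → ¬v) = max(0, 0.749 + 1.000 − 1) = max(0, 0.749) = 0.749

0.749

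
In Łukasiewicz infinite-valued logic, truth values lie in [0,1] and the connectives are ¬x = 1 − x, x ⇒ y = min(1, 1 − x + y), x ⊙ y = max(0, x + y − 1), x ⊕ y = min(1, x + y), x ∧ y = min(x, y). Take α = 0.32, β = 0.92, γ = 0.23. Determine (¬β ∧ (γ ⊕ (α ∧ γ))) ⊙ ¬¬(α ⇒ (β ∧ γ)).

0.00

¬β = 1 − 0.92 = 0.08
α ∧ γ = min(0.32, 0.23) = 0.23
γ ⊕ (α ∧ γ) = min(1, 0.23 + 0.23) = min(1, 0.46) = 0.46
¬β ∧ (γ ⊕ (α ∧ γ)) = min(0.08, 0.46) = 0.08
β ∧ γ = min(0.92, 0.23) = 0.23
α ⇒ (β ∧ γ) = min(1, 1 − 0.32 + 0.23) = min(1, 0.91) = 0.91
¬(α ⇒ (β ∧ γ)) = 1 − 0.91 = 0.09
¬¬(α ⇒ (β ∧ γ)) = 1 − 0.09 = 0.91
(¬β ∧ (γ ⊕ (α ∧ γ))) ⊙ ¬¬(α ⇒ (β ∧ γ)) = max(0, 0.08 + 0.91 − 1) = max(0, -0.01) = 0.00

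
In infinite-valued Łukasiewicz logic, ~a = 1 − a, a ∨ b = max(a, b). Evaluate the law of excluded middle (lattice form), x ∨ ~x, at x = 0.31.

0.69

~x = 1 − 0.31 = 0.69
x ∨ ~x = max(0.31, 0.69) = 0.69
(The value 0.69 < 1 shows this instance is not satisfied; not a Ł∞-tautology — its value is max(a, 1−a).)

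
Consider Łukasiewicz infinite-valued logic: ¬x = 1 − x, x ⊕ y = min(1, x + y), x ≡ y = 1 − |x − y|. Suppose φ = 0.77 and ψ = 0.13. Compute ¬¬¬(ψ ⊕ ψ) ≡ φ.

ψ ⊕ ψ = min(1, 0.13 + 0.13) = min(1, 0.26) = 0.26
¬(ψ ⊕ ψ) = 1 − 0.26 = 0.74
¬¬(ψ ⊕ ψ) = 1 − 0.74 = 0.26
¬¬¬(ψ ⊕ ψ) = 1 − 0.26 = 0.74
¬¬¬(ψ ⊕ ψ) ≡ φ = 1 − |0.74 − 0.77| = 1 − 0.03 = 0.97

0.97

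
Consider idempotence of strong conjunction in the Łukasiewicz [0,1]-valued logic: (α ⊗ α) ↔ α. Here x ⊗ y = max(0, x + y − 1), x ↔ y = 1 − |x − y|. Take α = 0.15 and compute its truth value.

α ⊗ α = max(0, 0.15 + 0.15 − 1) = max(0, -0.70) = 0.00
(α ⊗ α) ↔ α = 1 − |0.00 − 0.15| = 1 − 0.15 = 0.85
(The value 0.85 < 1 shows this instance is not satisfied; fails in Ł∞ since a ⊗ a = max(0, 2a−1) ≠ a in general.)

0.85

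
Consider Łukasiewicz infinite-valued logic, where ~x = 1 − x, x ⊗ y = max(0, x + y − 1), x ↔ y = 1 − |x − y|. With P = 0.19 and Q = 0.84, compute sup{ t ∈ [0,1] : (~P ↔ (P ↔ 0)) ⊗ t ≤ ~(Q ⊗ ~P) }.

~P = 1 − 0.19 = 0.81
P ↔ 0 = 1 − |0.19 − 0.00| = 1 − 0.19 = 0.81
~P ↔ (P ↔ 0) = 1 − |0.81 − 0.81| = 1 − 0.00 = 1.00
So the left factor is ~P ↔ (P ↔ 0) = 1.00.
Q ⊗ ~P = max(0, 0.84 + 0.81 − 1) = max(0, 0.65) = 0.65
~(Q ⊗ ~P) = 1 − 0.65 = 0.35
So the right-hand bound is ~(Q ⊗ ~P) = 0.35.
The residuum of the Łukasiewicz t-norm gives the supremum: min(1, 1 − 1.00 + 0.35).
1 − 1.00 + 0.35 = 0.35, so t = min(1, 0.35) = 0.35.
Check: 1.00 ⊗ 0.35 = max(0, 0.35) = 0.35 ≤ 0.35.

0.35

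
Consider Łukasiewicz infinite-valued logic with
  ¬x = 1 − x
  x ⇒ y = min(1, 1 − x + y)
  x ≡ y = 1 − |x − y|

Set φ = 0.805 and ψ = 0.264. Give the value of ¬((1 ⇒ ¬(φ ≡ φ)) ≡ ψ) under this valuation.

0.264

φ ≡ φ = 1 − |0.805 − 0.805| = 1 − 0.000 = 1.000
¬(φ ≡ φ) = 1 − 1.000 = 0.000
1 ⇒ ¬(φ ≡ φ) = min(1, 1 − 1.000 + 0.000) = min(1, 0.000) = 0.000
(1 ⇒ ¬(φ ≡ φ)) ≡ ψ = 1 − |0.000 − 0.264| = 1 − 0.264 = 0.736
¬((1 ⇒ ¬(φ ≡ φ)) ≡ ψ) = 1 − 0.736 = 0.264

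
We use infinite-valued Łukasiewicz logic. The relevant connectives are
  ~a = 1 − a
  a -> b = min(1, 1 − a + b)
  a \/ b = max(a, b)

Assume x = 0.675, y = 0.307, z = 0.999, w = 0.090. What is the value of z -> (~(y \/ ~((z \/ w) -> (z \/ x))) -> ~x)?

z \/ w = max(0.999, 0.090) = 0.999
z \/ x = max(0.999, 0.675) = 0.999
(z \/ w) -> (z \/ x) = min(1, 1 − 0.999 + 0.999) = min(1, 1.000) = 1.000
~((z \/ w) -> (z \/ x)) = 1 − 1.000 = 0.000
y \/ ~((z \/ w) -> (z \/ x)) = max(0.307, 0.000) = 0.307
~(y \/ ~((z \/ w) -> (z \/ x))) = 1 − 0.307 = 0.693
~x = 1 − 0.675 = 0.325
~(y \/ ~((z \/ w) -> (z \/ x))) -> ~x = min(1, 1 − 0.693 + 0.325) = min(1, 0.632) = 0.632
z -> (~(y \/ ~((z \/ w) -> (z \/ x))) -> ~x) = min(1, 1 − 0.999 + 0.632) = min(1, 0.633) = 0.633

0.633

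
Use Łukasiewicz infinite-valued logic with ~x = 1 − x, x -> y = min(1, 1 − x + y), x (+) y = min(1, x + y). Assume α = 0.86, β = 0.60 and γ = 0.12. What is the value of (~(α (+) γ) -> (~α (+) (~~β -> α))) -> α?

0.86

α (+) γ = min(1, 0.86 + 0.12) = min(1, 0.98) = 0.98
~(α (+) γ) = 1 − 0.98 = 0.02
~α = 1 − 0.86 = 0.14
~β = 1 − 0.60 = 0.40
~~β = 1 − 0.40 = 0.60
~~β -> α = min(1, 1 − 0.60 + 0.86) = min(1, 1.26) = 1.00
~α (+) (~~β -> α) = min(1, 0.14 + 1.00) = min(1, 1.14) = 1.00
~(α (+) γ) -> (~α (+) (~~β -> α)) = min(1, 1 − 0.02 + 1.00) = min(1, 1.98) = 1.00
(~(α (+) γ) -> (~α (+) (~~β -> α))) -> α = min(1, 1 − 1.00 + 0.86) = min(1, 0.86) = 0.86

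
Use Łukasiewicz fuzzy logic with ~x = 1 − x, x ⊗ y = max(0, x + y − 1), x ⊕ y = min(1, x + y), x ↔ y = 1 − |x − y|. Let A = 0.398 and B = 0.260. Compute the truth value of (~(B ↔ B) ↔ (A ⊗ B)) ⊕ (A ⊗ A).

1.000

B ↔ B = 1 − |0.260 − 0.260| = 1 − 0.000 = 1.000
~(B ↔ B) = 1 − 1.000 = 0.000
A ⊗ B = max(0, 0.398 + 0.260 − 1) = max(0, -0.342) = 0.000
~(B ↔ B) ↔ (A ⊗ B) = 1 − |0.000 − 0.000| = 1 − 0.000 = 1.000
A ⊗ A = max(0, 0.398 + 0.398 − 1) = max(0, -0.204) = 0.000
(~(B ↔ B) ↔ (A ⊗ B)) ⊕ (A ⊗ A) = min(1, 1.000 + 0.000) = min(1, 1.000) = 1.000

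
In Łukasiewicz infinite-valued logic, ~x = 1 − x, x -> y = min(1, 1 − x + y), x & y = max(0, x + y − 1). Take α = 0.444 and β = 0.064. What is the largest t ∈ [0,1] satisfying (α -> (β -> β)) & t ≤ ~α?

0.556

β -> β = min(1, 1 − 0.064 + 0.064) = min(1, 1.000) = 1.000
α -> (β -> β) = min(1, 1 − 0.444 + 1.000) = min(1, 1.556) = 1.000
So the left factor is α -> (β -> β) = 1.000.
~α = 1 − 0.444 = 0.556
So the right-hand bound is ~α = 0.556.
The residuum of the Łukasiewicz t-norm gives the supremum: min(1, 1 − 1.000 + 0.556).
1 − 1.000 + 0.556 = 0.556, so t = min(1, 0.556) = 0.556.
Check: 1.000 & 0.556 = max(0, 0.556) = 0.556 ≤ 0.556.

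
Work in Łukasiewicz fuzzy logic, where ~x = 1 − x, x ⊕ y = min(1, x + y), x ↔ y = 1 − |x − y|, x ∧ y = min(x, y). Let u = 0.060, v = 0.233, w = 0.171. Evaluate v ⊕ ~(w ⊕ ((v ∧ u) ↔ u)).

v ∧ u = min(0.233, 0.060) = 0.060
(v ∧ u) ↔ u = 1 − |0.060 − 0.060| = 1 − 0.000 = 1.000
w ⊕ ((v ∧ u) ↔ u) = min(1, 0.171 + 1.000) = min(1, 1.171) = 1.000
~(w ⊕ ((v ∧ u) ↔ u)) = 1 − 1.000 = 0.000
v ⊕ ~(w ⊕ ((v ∧ u) ↔ u)) = min(1, 0.233 + 0.000) = min(1, 0.233) = 0.233

0.233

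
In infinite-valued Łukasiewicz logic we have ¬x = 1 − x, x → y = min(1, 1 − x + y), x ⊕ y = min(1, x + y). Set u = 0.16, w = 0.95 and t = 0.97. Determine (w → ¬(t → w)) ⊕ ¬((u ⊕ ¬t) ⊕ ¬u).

0.07

t → w = min(1, 1 − 0.97 + 0.95) = min(1, 0.98) = 0.98
¬(t → w) = 1 − 0.98 = 0.02
w → ¬(t → w) = min(1, 1 − 0.95 + 0.02) = min(1, 0.07) = 0.07
¬t = 1 − 0.97 = 0.03
u ⊕ ¬t = min(1, 0.16 + 0.03) = min(1, 0.19) = 0.19
¬u = 1 − 0.16 = 0.84
(u ⊕ ¬t) ⊕ ¬u = min(1, 0.19 + 0.84) = min(1, 1.03) = 1.00
¬((u ⊕ ¬t) ⊕ ¬u) = 1 − 1.00 = 0.00
(w → ¬(t → w)) ⊕ ¬((u ⊕ ¬t) ⊕ ¬u) = min(1, 0.07 + 0.00) = min(1, 0.07) = 0.07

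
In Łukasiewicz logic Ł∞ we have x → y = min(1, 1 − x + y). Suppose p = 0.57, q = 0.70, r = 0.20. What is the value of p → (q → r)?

q → r = min(1, 1 − 0.70 + 0.20) = min(1, 0.50) = 0.50
p → (q → r) = min(1, 1 − 0.57 + 0.50) = min(1, 0.93) = 0.93

0.93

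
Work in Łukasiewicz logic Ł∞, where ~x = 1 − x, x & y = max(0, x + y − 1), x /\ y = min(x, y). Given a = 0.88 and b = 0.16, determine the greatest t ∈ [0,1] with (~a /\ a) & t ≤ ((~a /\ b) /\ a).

~a = 1 − 0.88 = 0.12
~a /\ a = min(0.12, 0.88) = 0.12
So the left factor is ~a /\ a = 0.12.
~a /\ b = min(0.12, 0.16) = 0.12
(~a /\ b) /\ a = min(0.12, 0.88) = 0.12
So the right-hand bound is (~a /\ b) /\ a = 0.12.
The residuum of the Łukasiewicz t-norm gives the supremum: min(1, 1 − 0.12 + 0.12).
1 − 0.12 + 0.12 = 1.00, so t = min(1, 1.00) = 1.00.
Check: 0.12 & 1.00 = max(0, 0.12) = 0.12 ≤ 0.12.

1.00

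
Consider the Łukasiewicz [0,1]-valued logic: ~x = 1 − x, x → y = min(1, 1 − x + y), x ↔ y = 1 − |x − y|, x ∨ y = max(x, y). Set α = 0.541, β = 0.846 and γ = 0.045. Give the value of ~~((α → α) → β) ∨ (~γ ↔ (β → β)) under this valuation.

0.955

α → α = min(1, 1 − 0.541 + 0.541) = min(1, 1.000) = 1.000
(α → α) → β = min(1, 1 − 1.000 + 0.846) = min(1, 0.846) = 0.846
~((α → α) → β) = 1 − 0.846 = 0.154
~~((α → α) → β) = 1 − 0.154 = 0.846
~γ = 1 − 0.045 = 0.955
β → β = min(1, 1 − 0.846 + 0.846) = min(1, 1.000) = 1.000
~γ ↔ (β → β) = 1 − |0.955 − 1.000| = 1 − 0.045 = 0.955
~~((α → α) → β) ∨ (~γ ↔ (β → β)) = max(0.846, 0.955) = 0.955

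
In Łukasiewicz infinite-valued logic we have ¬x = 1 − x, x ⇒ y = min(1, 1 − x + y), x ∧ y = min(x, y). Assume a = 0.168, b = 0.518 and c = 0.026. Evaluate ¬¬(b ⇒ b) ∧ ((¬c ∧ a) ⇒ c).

0.858

b ⇒ b = min(1, 1 − 0.518 + 0.518) = min(1, 1.000) = 1.000
¬(b ⇒ b) = 1 − 1.000 = 0.000
¬¬(b ⇒ b) = 1 − 0.000 = 1.000
¬c = 1 − 0.026 = 0.974
¬c ∧ a = min(0.974, 0.168) = 0.168
(¬c ∧ a) ⇒ c = min(1, 1 − 0.168 + 0.026) = min(1, 0.858) = 0.858
¬¬(b ⇒ b) ∧ ((¬c ∧ a) ⇒ c) = min(1.000, 0.858) = 0.858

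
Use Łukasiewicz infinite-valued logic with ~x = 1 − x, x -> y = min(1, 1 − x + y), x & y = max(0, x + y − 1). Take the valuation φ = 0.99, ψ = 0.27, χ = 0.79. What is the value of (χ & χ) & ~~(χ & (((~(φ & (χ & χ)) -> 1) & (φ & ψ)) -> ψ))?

0.37

χ & χ = max(0, 0.79 + 0.79 − 1) = max(0, 0.58) = 0.58
φ & (χ & χ) = max(0, 0.99 + 0.58 − 1) = max(0, 0.57) = 0.57
~(φ & (χ & χ)) = 1 − 0.57 = 0.43
~(φ & (χ & χ)) -> 1 = min(1, 1 − 0.43 + 1.00) = min(1, 1.57) = 1.00
φ & ψ = max(0, 0.99 + 0.27 − 1) = max(0, 0.26) = 0.26
(~(φ & (χ & χ)) -> 1) & (φ & ψ) = max(0, 1.00 + 0.26 − 1) = max(0, 0.26) = 0.26
((~(φ & (χ & χ)) -> 1) & (φ & ψ)) -> ψ = min(1, 1 − 0.26 + 0.27) = min(1, 1.01) = 1.00
χ & (((~(φ & (χ & χ)) -> 1) & (φ & ψ)) -> ψ) = max(0, 0.79 + 1.00 − 1) = max(0, 0.79) = 0.79
~(χ & (((~(φ & (χ & χ)) -> 1) & (φ & ψ)) -> ψ)) = 1 − 0.79 = 0.21
~~(χ & (((~(φ & (χ & χ)) -> 1) & (φ & ψ)) -> ψ)) = 1 − 0.21 = 0.79
(χ & χ) & ~~(χ & (((~(φ & (χ & χ)) -> 1) & (φ & ψ)) -> ψ)) = max(0, 0.58 + 0.79 − 1) = max(0, 0.37) = 0.37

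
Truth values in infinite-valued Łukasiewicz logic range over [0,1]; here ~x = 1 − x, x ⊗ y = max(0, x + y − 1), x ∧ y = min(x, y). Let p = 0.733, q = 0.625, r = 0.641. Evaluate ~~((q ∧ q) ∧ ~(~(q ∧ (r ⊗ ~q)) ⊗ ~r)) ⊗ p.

0.358

q ∧ q = min(0.625, 0.625) = 0.625
~q = 1 − 0.625 = 0.375
r ⊗ ~q = max(0, 0.641 + 0.375 − 1) = max(0, 0.016) = 0.016
q ∧ (r ⊗ ~q) = min(0.625, 0.016) = 0.016
~(q ∧ (r ⊗ ~q)) = 1 − 0.016 = 0.984
~r = 1 − 0.641 = 0.359
~(q ∧ (r ⊗ ~q)) ⊗ ~r = max(0, 0.984 + 0.359 − 1) = max(0, 0.343) = 0.343
~(~(q ∧ (r ⊗ ~q)) ⊗ ~r) = 1 − 0.343 = 0.657
(q ∧ q) ∧ ~(~(q ∧ (r ⊗ ~q)) ⊗ ~r) = min(0.625, 0.657) = 0.625
~((q ∧ q) ∧ ~(~(q ∧ (r ⊗ ~q)) ⊗ ~r)) = 1 − 0.625 = 0.375
~~((q ∧ q) ∧ ~(~(q ∧ (r ⊗ ~q)) ⊗ ~r)) = 1 − 0.375 = 0.625
~~((q ∧ q) ∧ ~(~(q ∧ (r ⊗ ~q)) ⊗ ~r)) ⊗ p = max(0, 0.625 + 0.733 − 1) = max(0, 0.358) = 0.358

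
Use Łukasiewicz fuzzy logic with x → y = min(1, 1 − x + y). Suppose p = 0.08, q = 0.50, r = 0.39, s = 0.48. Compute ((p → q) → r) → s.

1.00

p → q = min(1, 1 − 0.08 + 0.50) = min(1, 1.42) = 1.00
(p → q) → r = min(1, 1 − 1.00 + 0.39) = min(1, 0.39) = 0.39
((p → q) → r) → s = min(1, 1 − 0.39 + 0.48) = min(1, 1.09) = 1.00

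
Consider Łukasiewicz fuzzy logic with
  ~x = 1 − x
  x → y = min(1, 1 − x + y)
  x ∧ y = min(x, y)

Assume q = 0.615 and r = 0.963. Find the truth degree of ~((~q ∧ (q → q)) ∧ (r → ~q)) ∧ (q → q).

~q = 1 − 0.615 = 0.385
q → q = min(1, 1 − 0.615 + 0.615) = min(1, 1.000) = 1.000
~q ∧ (q → q) = min(0.385, 1.000) = 0.385
r → ~q = min(1, 1 − 0.963 + 0.385) = min(1, 0.422) = 0.422
(~q ∧ (q → q)) ∧ (r → ~q) = min(0.385, 0.422) = 0.385
~((~q ∧ (q → q)) ∧ (r → ~q)) = 1 − 0.385 = 0.615
~((~q ∧ (q → q)) ∧ (r → ~q)) ∧ (q → q) = min(0.615, 1.000) = 0.615

0.615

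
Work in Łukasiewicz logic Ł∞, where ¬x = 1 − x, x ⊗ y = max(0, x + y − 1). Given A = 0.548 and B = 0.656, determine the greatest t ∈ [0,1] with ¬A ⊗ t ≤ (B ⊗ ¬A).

0.656

¬A = 1 − 0.548 = 0.452
So the left factor is ¬A = 0.452.
B ⊗ ¬A = max(0, 0.656 + 0.452 − 1) = max(0, 0.108) = 0.108
So the right-hand bound is B ⊗ ¬A = 0.108.
The residuum of the Łukasiewicz t-norm gives the supremum: min(1, 1 − 0.452 + 0.108).
1 − 0.452 + 0.108 = 0.656, so t = min(1, 0.656) = 0.656.
Check: 0.452 ⊗ 0.656 = max(0, 0.108) = 0.108 ≤ 0.108.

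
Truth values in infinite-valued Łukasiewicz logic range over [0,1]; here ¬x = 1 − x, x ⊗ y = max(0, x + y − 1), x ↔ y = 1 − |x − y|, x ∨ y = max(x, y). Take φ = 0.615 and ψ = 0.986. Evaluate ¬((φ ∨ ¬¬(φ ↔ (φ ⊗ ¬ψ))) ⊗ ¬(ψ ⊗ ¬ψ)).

0.385

¬ψ = 1 − 0.986 = 0.014
φ ⊗ ¬ψ = max(0, 0.615 + 0.014 − 1) = max(0, -0.371) = 0.000
φ ↔ (φ ⊗ ¬ψ) = 1 − |0.615 − 0.000| = 1 − 0.615 = 0.385
¬(φ ↔ (φ ⊗ ¬ψ)) = 1 − 0.385 = 0.615
¬¬(φ ↔ (φ ⊗ ¬ψ)) = 1 − 0.615 = 0.385
φ ∨ ¬¬(φ ↔ (φ ⊗ ¬ψ)) = max(0.615, 0.385) = 0.615
ψ ⊗ ¬ψ = max(0, 0.986 + 0.014 − 1) = max(0, 0.000) = 0.000
¬(ψ ⊗ ¬ψ) = 1 − 0.000 = 1.000
(φ ∨ ¬¬(φ ↔ (φ ⊗ ¬ψ))) ⊗ ¬(ψ ⊗ ¬ψ) = max(0, 0.615 + 1.000 − 1) = max(0, 0.615) = 0.615
¬((φ ∨ ¬¬(φ ↔ (φ ⊗ ¬ψ))) ⊗ ¬(ψ ⊗ ¬ψ)) = 1 − 0.615 = 0.385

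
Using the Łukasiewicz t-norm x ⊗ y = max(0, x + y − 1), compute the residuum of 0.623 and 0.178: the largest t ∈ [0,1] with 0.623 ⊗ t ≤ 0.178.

The residuum of the Łukasiewicz t-norm gives the supremum: min(1, 1 − 0.623 + 0.178).
1 − 0.623 + 0.178 = 0.555, so t = min(1, 0.555) = 0.555.
Check: 0.623 ⊗ 0.555 = max(0, 0.178) = 0.178 ≤ 0.178.

0.555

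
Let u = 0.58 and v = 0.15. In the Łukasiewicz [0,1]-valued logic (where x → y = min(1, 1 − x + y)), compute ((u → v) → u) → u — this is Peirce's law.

u → v = min(1, 1 − 0.58 + 0.15) = min(1, 0.57) = 0.57
(u → v) → u = min(1, 1 − 0.57 + 0.58) = min(1, 1.01) = 1.00
((u → v) → u) → u = min(1, 1 − 1.00 + 0.58) = min(1, 0.58) = 0.58
(The value 0.58 < 1 shows this instance is not satisfied; not a Ł∞-tautology in general.)

0.58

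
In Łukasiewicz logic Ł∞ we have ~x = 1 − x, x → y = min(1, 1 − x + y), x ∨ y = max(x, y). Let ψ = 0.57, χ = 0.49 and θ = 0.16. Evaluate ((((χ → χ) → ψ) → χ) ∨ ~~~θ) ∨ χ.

0.92

χ → χ = min(1, 1 − 0.49 + 0.49) = min(1, 1.00) = 1.00
(χ → χ) → ψ = min(1, 1 − 1.00 + 0.57) = min(1, 0.57) = 0.57
((χ → χ) → ψ) → χ = min(1, 1 − 0.57 + 0.49) = min(1, 0.92) = 0.92
~θ = 1 − 0.16 = 0.84
~~θ = 1 − 0.84 = 0.16
~~~θ = 1 − 0.16 = 0.84
(((χ → χ) → ψ) → χ) ∨ ~~~θ = max(0.92, 0.84) = 0.92
((((χ → χ) → ψ) → χ) ∨ ~~~θ) ∨ χ = max(0.92, 0.49) = 0.92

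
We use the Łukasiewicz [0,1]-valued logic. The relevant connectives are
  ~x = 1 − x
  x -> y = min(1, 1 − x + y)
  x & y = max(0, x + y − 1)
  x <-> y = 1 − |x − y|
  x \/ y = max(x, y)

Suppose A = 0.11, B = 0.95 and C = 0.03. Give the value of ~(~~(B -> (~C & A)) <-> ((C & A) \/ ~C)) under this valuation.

~C = 1 − 0.03 = 0.97
~C & A = max(0, 0.97 + 0.11 − 1) = max(0, 0.08) = 0.08
B -> (~C & A) = min(1, 1 − 0.95 + 0.08) = min(1, 0.13) = 0.13
~(B -> (~C & A)) = 1 − 0.13 = 0.87
~~(B -> (~C & A)) = 1 − 0.87 = 0.13
C & A = max(0, 0.03 + 0.11 − 1) = max(0, -0.86) = 0.00
(C & A) \/ ~C = max(0.00, 0.97) = 0.97
~~(B -> (~C & A)) <-> ((C & A) \/ ~C) = 1 − |0.13 − 0.97| = 1 − 0.84 = 0.16
~(~~(B -> (~C & A)) <-> ((C & A) \/ ~C)) = 1 − 0.16 = 0.84

0.84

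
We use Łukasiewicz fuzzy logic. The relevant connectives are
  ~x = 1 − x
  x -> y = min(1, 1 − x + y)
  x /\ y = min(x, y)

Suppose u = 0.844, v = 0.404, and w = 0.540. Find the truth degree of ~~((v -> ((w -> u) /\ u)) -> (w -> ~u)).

w -> u = min(1, 1 − 0.540 + 0.844) = min(1, 1.304) = 1.000
(w -> u) /\ u = min(1.000, 0.844) = 0.844
v -> ((w -> u) /\ u) = min(1, 1 − 0.404 + 0.844) = min(1, 1.440) = 1.000
~u = 1 − 0.844 = 0.156
w -> ~u = min(1, 1 − 0.540 + 0.156) = min(1, 0.616) = 0.616
(v -> ((w -> u) /\ u)) -> (w -> ~u) = min(1, 1 − 1.000 + 0.616) = min(1, 0.616) = 0.616
~((v -> ((w -> u) /\ u)) -> (w -> ~u)) = 1 − 0.616 = 0.384
~~((v -> ((w -> u) /\ u)) -> (w -> ~u)) = 1 − 0.384 = 0.616

0.616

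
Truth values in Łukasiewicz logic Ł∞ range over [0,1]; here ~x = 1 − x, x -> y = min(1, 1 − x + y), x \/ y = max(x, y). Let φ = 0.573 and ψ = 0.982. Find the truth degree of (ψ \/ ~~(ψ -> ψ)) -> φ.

0.573

ψ -> ψ = min(1, 1 − 0.982 + 0.982) = min(1, 1.000) = 1.000
~(ψ -> ψ) = 1 − 1.000 = 0.000
~~(ψ -> ψ) = 1 − 0.000 = 1.000
ψ \/ ~~(ψ -> ψ) = max(0.982, 1.000) = 1.000
(ψ \/ ~~(ψ -> ψ)) -> φ = min(1, 1 − 1.000 + 0.573) = min(1, 0.573) = 0.573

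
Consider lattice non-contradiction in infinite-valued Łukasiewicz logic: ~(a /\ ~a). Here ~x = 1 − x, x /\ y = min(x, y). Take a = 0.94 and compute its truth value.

~a = 1 − 0.94 = 0.06
a /\ ~a = min(0.94, 0.06) = 0.06
~(a /\ ~a) = 1 − 0.06 = 0.94
(The value 0.94 < 1 shows this instance is not satisfied; not a Ł∞-tautology — its value is 1 − min(a, 1−a).)

0.94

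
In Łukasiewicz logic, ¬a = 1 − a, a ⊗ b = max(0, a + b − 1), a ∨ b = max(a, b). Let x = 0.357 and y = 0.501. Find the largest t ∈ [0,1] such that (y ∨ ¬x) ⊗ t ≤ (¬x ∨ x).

1.000

¬x = 1 − 0.357 = 0.643
y ∨ ¬x = max(0.501, 0.643) = 0.643
So the left factor is y ∨ ¬x = 0.643.
¬x ∨ x = max(0.643, 0.357) = 0.643
So the right-hand bound is ¬x ∨ x = 0.643.
The residuum of the Łukasiewicz t-norm gives the supremum: min(1, 1 − 0.643 + 0.643).
1 − 0.643 + 0.643 = 1.000, so t = min(1, 1.000) = 1.000.
Check: 0.643 ⊗ 1.000 = max(0, 0.643) = 0.643 ≤ 0.643.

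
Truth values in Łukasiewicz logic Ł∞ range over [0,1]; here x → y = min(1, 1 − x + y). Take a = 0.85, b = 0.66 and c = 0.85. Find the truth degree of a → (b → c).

b → c = min(1, 1 − 0.66 + 0.85) = min(1, 1.19) = 1.00
a → (b → c) = min(1, 1 − 0.85 + 1.00) = min(1, 1.15) = 1.00

1.00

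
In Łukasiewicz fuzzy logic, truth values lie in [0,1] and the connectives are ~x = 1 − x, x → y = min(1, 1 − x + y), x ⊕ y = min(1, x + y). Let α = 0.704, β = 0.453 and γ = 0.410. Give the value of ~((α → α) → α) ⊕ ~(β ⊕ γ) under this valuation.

α → α = min(1, 1 − 0.704 + 0.704) = min(1, 1.000) = 1.000
(α → α) → α = min(1, 1 − 1.000 + 0.704) = min(1, 0.704) = 0.704
~((α → α) → α) = 1 − 0.704 = 0.296
β ⊕ γ = min(1, 0.453 + 0.410) = min(1, 0.863) = 0.863
~(β ⊕ γ) = 1 − 0.863 = 0.137
~((α → α) → α) ⊕ ~(β ⊕ γ) = min(1, 0.296 + 0.137) = min(1, 0.433) = 0.433

0.433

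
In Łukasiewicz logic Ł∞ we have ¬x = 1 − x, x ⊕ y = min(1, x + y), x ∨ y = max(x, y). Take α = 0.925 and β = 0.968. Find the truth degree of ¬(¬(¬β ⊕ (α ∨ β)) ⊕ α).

¬β = 1 − 0.968 = 0.032
α ∨ β = max(0.925, 0.968) = 0.968
¬β ⊕ (α ∨ β) = min(1, 0.032 + 0.968) = min(1, 1.000) = 1.000
¬(¬β ⊕ (α ∨ β)) = 1 − 1.000 = 0.000
¬(¬β ⊕ (α ∨ β)) ⊕ α = min(1, 0.000 + 0.925) = min(1, 0.925) = 0.925
¬(¬(¬β ⊕ (α ∨ β)) ⊕ α) = 1 − 0.925 = 0.075

0.075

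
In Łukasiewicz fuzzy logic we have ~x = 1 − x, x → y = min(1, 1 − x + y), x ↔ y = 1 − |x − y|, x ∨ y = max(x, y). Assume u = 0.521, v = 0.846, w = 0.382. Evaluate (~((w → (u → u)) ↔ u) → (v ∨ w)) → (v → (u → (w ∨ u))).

u → u = min(1, 1 − 0.521 + 0.521) = min(1, 1.000) = 1.000
w → (u → u) = min(1, 1 − 0.382 + 1.000) = min(1, 1.618) = 1.000
(w → (u → u)) ↔ u = 1 − |1.000 − 0.521| = 1 − 0.479 = 0.521
~((w → (u → u)) ↔ u) = 1 − 0.521 = 0.479
v ∨ w = max(0.846, 0.382) = 0.846
~((w → (u → u)) ↔ u) → (v ∨ w) = min(1, 1 − 0.479 + 0.846) = min(1, 1.367) = 1.000
w ∨ u = max(0.382, 0.521) = 0.521
u → (w ∨ u) = min(1, 1 − 0.521 + 0.521) = min(1, 1.000) = 1.000
v → (u → (w ∨ u)) = min(1, 1 − 0.846 + 1.000) = min(1, 1.154) = 1.000
(~((w → (u → u)) ↔ u) → (v ∨ w)) → (v → (u → (w ∨ u))) = min(1, 1 − 1.000 + 1.000) = min(1, 1.000) = 1.000

1.000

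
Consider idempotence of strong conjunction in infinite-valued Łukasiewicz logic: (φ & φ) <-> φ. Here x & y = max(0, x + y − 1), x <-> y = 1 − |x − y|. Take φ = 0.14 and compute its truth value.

φ & φ = max(0, 0.14 + 0.14 − 1) = max(0, -0.72) = 0.00
(φ & φ) <-> φ = 1 − |0.00 − 0.14| = 1 − 0.14 = 0.86
(The value 0.86 < 1 shows this instance is not satisfied; fails in Ł∞ since a ⊗ a = max(0, 2a−1) ≠ a in general.)

0.86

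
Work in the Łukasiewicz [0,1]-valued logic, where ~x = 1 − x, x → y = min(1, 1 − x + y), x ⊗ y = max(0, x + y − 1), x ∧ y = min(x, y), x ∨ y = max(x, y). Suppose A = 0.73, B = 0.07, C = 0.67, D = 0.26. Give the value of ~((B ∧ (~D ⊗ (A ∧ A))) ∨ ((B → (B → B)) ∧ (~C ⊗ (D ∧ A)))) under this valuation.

0.93

~D = 1 − 0.26 = 0.74
A ∧ A = min(0.73, 0.73) = 0.73
~D ⊗ (A ∧ A) = max(0, 0.74 + 0.73 − 1) = max(0, 0.47) = 0.47
B ∧ (~D ⊗ (A ∧ A)) = min(0.07, 0.47) = 0.07
B → B = min(1, 1 − 0.07 + 0.07) = min(1, 1.00) = 1.00
B → (B → B) = min(1, 1 − 0.07 + 1.00) = min(1, 1.93) = 1.00
~C = 1 − 0.67 = 0.33
D ∧ A = min(0.26, 0.73) = 0.26
~C ⊗ (D ∧ A) = max(0, 0.33 + 0.26 − 1) = max(0, -0.41) = 0.00
(B → (B → B)) ∧ (~C ⊗ (D ∧ A)) = min(1.00, 0.00) = 0.00
(B ∧ (~D ⊗ (A ∧ A))) ∨ ((B → (B → B)) ∧ (~C ⊗ (D ∧ A))) = max(0.07, 0.00) = 0.07
~((B ∧ (~D ⊗ (A ∧ A))) ∨ ((B → (B → B)) ∧ (~C ⊗ (D ∧ A)))) = 1 − 0.07 = 0.93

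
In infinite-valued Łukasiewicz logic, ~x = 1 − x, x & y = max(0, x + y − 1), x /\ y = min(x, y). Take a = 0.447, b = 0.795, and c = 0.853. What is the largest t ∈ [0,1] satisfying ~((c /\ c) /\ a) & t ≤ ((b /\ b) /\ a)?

0.894

c /\ c = min(0.853, 0.853) = 0.853
(c /\ c) /\ a = min(0.853, 0.447) = 0.447
~((c /\ c) /\ a) = 1 − 0.447 = 0.553
So the left factor is ~((c /\ c) /\ a) = 0.553.
b /\ b = min(0.795, 0.795) = 0.795
(b /\ b) /\ a = min(0.795, 0.447) = 0.447
So the right-hand bound is (b /\ b) /\ a = 0.447.
The residuum of the Łukasiewicz t-norm gives the supremum: min(1, 1 − 0.553 + 0.447).
1 − 0.553 + 0.447 = 0.894, so t = min(1, 0.894) = 0.894.
Check: 0.553 & 0.894 = max(0, 0.447) = 0.447 ≤ 0.447.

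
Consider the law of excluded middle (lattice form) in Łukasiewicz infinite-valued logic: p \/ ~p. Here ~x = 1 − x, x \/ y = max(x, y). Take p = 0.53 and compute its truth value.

~p = 1 − 0.53 = 0.47
p \/ ~p = max(0.53, 0.47) = 0.53
(The value 0.53 < 1 shows this instance is not satisfied; not a Ł∞-tautology — its value is max(a, 1−a).)

0.53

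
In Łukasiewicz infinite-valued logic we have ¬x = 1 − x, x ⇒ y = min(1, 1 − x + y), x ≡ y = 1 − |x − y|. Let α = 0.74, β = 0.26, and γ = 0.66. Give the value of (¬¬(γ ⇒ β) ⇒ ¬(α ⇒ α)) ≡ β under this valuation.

γ ⇒ β = min(1, 1 − 0.66 + 0.26) = min(1, 0.60) = 0.60
¬(γ ⇒ β) = 1 − 0.60 = 0.40
¬¬(γ ⇒ β) = 1 − 0.40 = 0.60
α ⇒ α = min(1, 1 − 0.74 + 0.74) = min(1, 1.00) = 1.00
¬(α ⇒ α) = 1 − 1.00 = 0.00
¬¬(γ ⇒ β) ⇒ ¬(α ⇒ α) = min(1, 1 − 0.60 + 0.00) = min(1, 0.40) = 0.40
(¬¬(γ ⇒ β) ⇒ ¬(α ⇒ α)) ≡ β = 1 − |0.40 − 0.26| = 1 − 0.14 = 0.86

0.86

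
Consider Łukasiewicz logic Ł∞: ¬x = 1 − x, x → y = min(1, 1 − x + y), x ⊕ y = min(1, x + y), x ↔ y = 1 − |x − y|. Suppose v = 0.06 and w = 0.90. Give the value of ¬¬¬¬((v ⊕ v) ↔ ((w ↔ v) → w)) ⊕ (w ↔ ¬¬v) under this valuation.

0.28

v ⊕ v = min(1, 0.06 + 0.06) = min(1, 0.12) = 0.12
w ↔ v = 1 − |0.90 − 0.06| = 1 − 0.84 = 0.16
(w ↔ v) → w = min(1, 1 − 0.16 + 0.90) = min(1, 1.74) = 1.00
(v ⊕ v) ↔ ((w ↔ v) → w) = 1 − |0.12 − 1.00| = 1 − 0.88 = 0.12
¬((v ⊕ v) ↔ ((w ↔ v) → w)) = 1 − 0.12 = 0.88
¬¬((v ⊕ v) ↔ ((w ↔ v) → w)) = 1 − 0.88 = 0.12
¬¬¬((v ⊕ v) ↔ ((w ↔ v) → w)) = 1 − 0.12 = 0.88
¬¬¬¬((v ⊕ v) ↔ ((w ↔ v) → w)) = 1 − 0.88 = 0.12
¬v = 1 − 0.06 = 0.94
¬¬v = 1 − 0.94 = 0.06
w ↔ ¬¬v = 1 − |0.90 − 0.06| = 1 − 0.84 = 0.16
¬¬¬¬((v ⊕ v) ↔ ((w ↔ v) → w)) ⊕ (w ↔ ¬¬v) = min(1, 0.12 + 0.16) = min(1, 0.28) = 0.28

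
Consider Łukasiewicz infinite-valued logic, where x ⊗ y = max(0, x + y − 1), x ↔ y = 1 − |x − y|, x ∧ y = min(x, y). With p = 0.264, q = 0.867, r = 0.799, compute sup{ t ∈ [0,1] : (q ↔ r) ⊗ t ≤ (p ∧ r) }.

q ↔ r = 1 − |0.867 − 0.799| = 1 − 0.068 = 0.932
So the left factor is q ↔ r = 0.932.
p ∧ r = min(0.264, 0.799) = 0.264
So the right-hand bound is p ∧ r = 0.264.
The residuum of the Łukasiewicz t-norm gives the supremum: min(1, 1 − 0.932 + 0.264).
1 − 0.932 + 0.264 = 0.332, so t = min(1, 0.332) = 0.332.
Check: 0.932 ⊗ 0.332 = max(0, 0.264) = 0.264 ≤ 0.264.

0.332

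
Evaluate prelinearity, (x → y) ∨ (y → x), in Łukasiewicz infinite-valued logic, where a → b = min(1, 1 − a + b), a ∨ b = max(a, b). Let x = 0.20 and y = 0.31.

1.00

x → y = min(1, 1 − 0.20 + 0.31) = min(1, 1.11) = 1.00
y → x = min(1, 1 − 0.31 + 0.20) = min(1, 0.89) = 0.89
(x → y) ∨ (y → x) = max(1.00, 0.89) = 1.00
(As expected: a Ł∞-tautology — holds in every MV-chain.)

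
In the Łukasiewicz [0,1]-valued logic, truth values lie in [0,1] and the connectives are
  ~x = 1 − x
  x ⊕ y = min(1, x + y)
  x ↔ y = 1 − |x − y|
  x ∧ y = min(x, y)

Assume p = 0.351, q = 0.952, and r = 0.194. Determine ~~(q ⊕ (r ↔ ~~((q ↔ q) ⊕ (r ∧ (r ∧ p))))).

q ↔ q = 1 − |0.952 − 0.952| = 1 − 0.000 = 1.000
r ∧ p = min(0.194, 0.351) = 0.194
r ∧ (r ∧ p) = min(0.194, 0.194) = 0.194
(q ↔ q) ⊕ (r ∧ (r ∧ p)) = min(1, 1.000 + 0.194) = min(1, 1.194) = 1.000
~((q ↔ q) ⊕ (r ∧ (r ∧ p))) = 1 − 1.000 = 0.000
~~((q ↔ q) ⊕ (r ∧ (r ∧ p))) = 1 − 0.000 = 1.000
r ↔ ~~((q ↔ q) ⊕ (r ∧ (r ∧ p))) = 1 − |0.194 − 1.000| = 1 − 0.806 = 0.194
q ⊕ (r ↔ ~~((q ↔ q) ⊕ (r ∧ (r ∧ p)))) = min(1, 0.952 + 0.194) = min(1, 1.146) = 1.000
~(q ⊕ (r ↔ ~~((q ↔ q) ⊕ (r ∧ (r ∧ p))))) = 1 − 1.000 = 0.000
~~(q ⊕ (r ↔ ~~((q ↔ q) ⊕ (r ∧ (r ∧ p))))) = 1 − 0.000 = 1.000

1.000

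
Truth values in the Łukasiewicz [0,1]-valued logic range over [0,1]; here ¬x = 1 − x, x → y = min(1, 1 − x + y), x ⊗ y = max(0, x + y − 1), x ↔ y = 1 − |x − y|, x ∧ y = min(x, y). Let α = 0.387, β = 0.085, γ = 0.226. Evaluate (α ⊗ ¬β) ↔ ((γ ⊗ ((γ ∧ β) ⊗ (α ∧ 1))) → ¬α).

¬β = 1 − 0.085 = 0.915
α ⊗ ¬β = max(0, 0.387 + 0.915 − 1) = max(0, 0.302) = 0.302
γ ∧ β = min(0.226, 0.085) = 0.085
α ∧ 1 = min(0.387, 1.000) = 0.387
(γ ∧ β) ⊗ (α ∧ 1) = max(0, 0.085 + 0.387 − 1) = max(0, -0.528) = 0.000
γ ⊗ ((γ ∧ β) ⊗ (α ∧ 1)) = max(0, 0.226 + 0.000 − 1) = max(0, -0.774) = 0.000
¬α = 1 − 0.387 = 0.613
(γ ⊗ ((γ ∧ β) ⊗ (α ∧ 1))) → ¬α = min(1, 1 − 0.000 + 0.613) = min(1, 1.613) = 1.000
(α ⊗ ¬β) ↔ ((γ ⊗ ((γ ∧ β) ⊗ (α ∧ 1))) → ¬α) = 1 − |0.302 − 1.000| = 1 − 0.698 = 0.302

0.302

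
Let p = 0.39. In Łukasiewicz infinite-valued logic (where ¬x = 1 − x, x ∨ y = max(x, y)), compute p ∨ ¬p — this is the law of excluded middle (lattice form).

¬p = 1 − 0.39 = 0.61
p ∨ ¬p = max(0.39, 0.61) = 0.61
(The value 0.61 < 1 shows this instance is not satisfied; not a Ł∞-tautology — its value is max(a, 1−a).)

0.61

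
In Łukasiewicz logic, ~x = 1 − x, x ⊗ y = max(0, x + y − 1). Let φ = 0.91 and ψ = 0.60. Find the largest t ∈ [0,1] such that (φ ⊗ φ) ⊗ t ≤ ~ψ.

φ ⊗ φ = max(0, 0.91 + 0.91 − 1) = max(0, 0.82) = 0.82
So the left factor is φ ⊗ φ = 0.82.
~ψ = 1 − 0.60 = 0.40
So the right-hand bound is ~ψ = 0.40.
The residuum of the Łukasiewicz t-norm gives the supremum: min(1, 1 − 0.82 + 0.40).
1 − 0.82 + 0.40 = 0.58, so t = min(1, 0.58) = 0.58.
Check: 0.82 ⊗ 0.58 = max(0, 0.40) = 0.40 ≤ 0.40.

0.58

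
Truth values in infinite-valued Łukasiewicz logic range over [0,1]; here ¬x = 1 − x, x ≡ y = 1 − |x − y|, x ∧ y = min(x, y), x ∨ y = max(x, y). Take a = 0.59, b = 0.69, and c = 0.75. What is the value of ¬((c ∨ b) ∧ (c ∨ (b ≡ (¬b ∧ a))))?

0.25

c ∨ b = max(0.75, 0.69) = 0.75
¬b = 1 − 0.69 = 0.31
¬b ∧ a = min(0.31, 0.59) = 0.31
b ≡ (¬b ∧ a) = 1 − |0.69 − 0.31| = 1 − 0.38 = 0.62
c ∨ (b ≡ (¬b ∧ a)) = max(0.75, 0.62) = 0.75
(c ∨ b) ∧ (c ∨ (b ≡ (¬b ∧ a))) = min(0.75, 0.75) = 0.75
¬((c ∨ b) ∧ (c ∨ (b ≡ (¬b ∧ a)))) = 1 − 0.75 = 0.25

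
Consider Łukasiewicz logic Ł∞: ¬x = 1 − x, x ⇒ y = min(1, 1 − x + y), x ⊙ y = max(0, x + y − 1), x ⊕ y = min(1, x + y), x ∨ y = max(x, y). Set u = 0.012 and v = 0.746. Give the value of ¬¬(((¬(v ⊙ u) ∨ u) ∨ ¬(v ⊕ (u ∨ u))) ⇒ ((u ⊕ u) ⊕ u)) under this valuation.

0.036

v ⊙ u = max(0, 0.746 + 0.012 − 1) = max(0, -0.242) = 0.000
¬(v ⊙ u) = 1 − 0.000 = 1.000
¬(v ⊙ u) ∨ u = max(1.000, 0.012) = 1.000
u ∨ u = max(0.012, 0.012) = 0.012
v ⊕ (u ∨ u) = min(1, 0.746 + 0.012) = min(1, 0.758) = 0.758
¬(v ⊕ (u ∨ u)) = 1 − 0.758 = 0.242
(¬(v ⊙ u) ∨ u) ∨ ¬(v ⊕ (u ∨ u)) = max(1.000, 0.242) = 1.000
u ⊕ u = min(1, 0.012 + 0.012) = min(1, 0.024) = 0.024
(u ⊕ u) ⊕ u = min(1, 0.024 + 0.012) = min(1, 0.036) = 0.036
((¬(v ⊙ u) ∨ u) ∨ ¬(v ⊕ (u ∨ u))) ⇒ ((u ⊕ u) ⊕ u) = min(1, 1 − 1.000 + 0.036) = min(1, 0.036) = 0.036
¬(((¬(v ⊙ u) ∨ u) ∨ ¬(v ⊕ (u ∨ u))) ⇒ ((u ⊕ u) ⊕ u)) = 1 − 0.036 = 0.964
¬¬(((¬(v ⊙ u) ∨ u) ∨ ¬(v ⊕ (u ∨ u))) ⇒ ((u ⊕ u) ⊕ u)) = 1 − 0.964 = 0.036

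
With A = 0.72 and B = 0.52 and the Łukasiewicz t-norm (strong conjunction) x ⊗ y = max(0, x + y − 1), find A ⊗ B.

0.24

A ⊗ B = max(0, 0.72 + 0.52 − 1) = max(0, 0.24) = 0.24
For comparison, the Gödel (minimum) t-norm min(x, y) would give 0.52.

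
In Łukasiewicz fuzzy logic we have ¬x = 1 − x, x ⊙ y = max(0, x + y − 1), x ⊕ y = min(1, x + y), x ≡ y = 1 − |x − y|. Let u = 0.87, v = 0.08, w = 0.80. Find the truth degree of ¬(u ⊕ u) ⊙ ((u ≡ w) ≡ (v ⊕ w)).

0.00

u ⊕ u = min(1, 0.87 + 0.87) = min(1, 1.74) = 1.00
¬(u ⊕ u) = 1 − 1.00 = 0.00
u ≡ w = 1 − |0.87 − 0.80| = 1 − 0.07 = 0.93
v ⊕ w = min(1, 0.08 + 0.80) = min(1, 0.88) = 0.88
(u ≡ w) ≡ (v ⊕ w) = 1 − |0.93 − 0.88| = 1 − 0.05 = 0.95
¬(u ⊕ u) ⊙ ((u ≡ w) ≡ (v ⊕ w)) = max(0, 0.00 + 0.95 − 1) = max(0, -0.05) = 0.00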